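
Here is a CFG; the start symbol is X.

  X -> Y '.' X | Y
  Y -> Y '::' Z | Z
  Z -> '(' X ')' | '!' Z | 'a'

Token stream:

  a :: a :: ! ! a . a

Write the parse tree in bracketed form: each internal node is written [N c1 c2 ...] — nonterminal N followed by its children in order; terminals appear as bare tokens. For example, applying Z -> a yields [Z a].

X
Y . X
Y :: Z . X
Y :: Z :: Z . X
Z :: Z :: Z . X
a :: Z :: Z . X
a :: a :: Z . X
a :: a :: ! Z . X
a :: a :: ! ! Z . X
a :: a :: ! ! a . X
a :: a :: ! ! a . Y
a :: a :: ! ! a . Z
a :: a :: ! ! a . a

[X [Y [Y [Y [Z a]] :: [Z a]] :: [Z ! [Z ! [Z a]]]] . [X [Y [Z a]]]]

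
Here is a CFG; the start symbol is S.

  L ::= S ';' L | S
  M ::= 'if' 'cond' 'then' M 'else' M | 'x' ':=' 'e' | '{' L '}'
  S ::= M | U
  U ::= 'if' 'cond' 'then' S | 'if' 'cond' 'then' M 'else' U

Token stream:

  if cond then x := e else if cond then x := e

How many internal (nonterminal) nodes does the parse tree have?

[S [U if cond then [M x := e] else [U if cond then [S [M x := e]]]]]

6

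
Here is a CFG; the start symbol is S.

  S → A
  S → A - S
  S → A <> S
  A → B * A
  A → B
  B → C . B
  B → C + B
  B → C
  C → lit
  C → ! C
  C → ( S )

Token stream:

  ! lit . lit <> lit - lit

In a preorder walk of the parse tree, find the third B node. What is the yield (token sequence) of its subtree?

[S [A [B [C ! [C lit]] . [B [C lit]]]] <> [S [A [B [C lit]]] - [S [A [B [C lit]]]]]]

lit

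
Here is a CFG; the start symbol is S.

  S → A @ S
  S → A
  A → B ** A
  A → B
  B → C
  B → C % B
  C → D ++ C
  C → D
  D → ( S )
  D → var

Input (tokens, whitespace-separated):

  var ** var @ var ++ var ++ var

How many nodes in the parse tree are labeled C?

5

[S [A [B [C [D var]]] ** [A [B [C [D var]]]]] @ [S [A [B [C [D var] ++ [C [D var] ++ [C [D var]]]]]]]]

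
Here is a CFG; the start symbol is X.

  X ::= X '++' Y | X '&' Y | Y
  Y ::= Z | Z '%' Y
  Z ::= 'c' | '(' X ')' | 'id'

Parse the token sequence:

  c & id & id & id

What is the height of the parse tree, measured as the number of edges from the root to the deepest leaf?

[X [X [X [X [Y [Z c]]] & [Y [Z id]]] & [Y [Z id]]] & [Y [Z id]]]

6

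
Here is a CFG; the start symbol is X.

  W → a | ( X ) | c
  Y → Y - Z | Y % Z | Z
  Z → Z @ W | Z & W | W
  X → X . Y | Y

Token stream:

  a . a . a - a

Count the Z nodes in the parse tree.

4

[X [X [X [Y [Z [W a]]]] . [Y [Z [W a]]]] . [Y [Y [Z [W a]]] - [Z [W a]]]]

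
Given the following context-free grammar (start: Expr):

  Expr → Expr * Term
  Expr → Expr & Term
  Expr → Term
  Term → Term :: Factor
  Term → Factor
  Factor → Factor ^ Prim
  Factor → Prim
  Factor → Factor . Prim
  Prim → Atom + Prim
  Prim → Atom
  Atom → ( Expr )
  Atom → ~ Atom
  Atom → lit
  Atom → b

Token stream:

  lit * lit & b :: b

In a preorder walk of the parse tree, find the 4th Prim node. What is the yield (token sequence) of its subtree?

b

[Expr [Expr [Expr [Term [Factor [Prim [Atom lit]]]]] * [Term [Factor [Prim [Atom lit]]]]] & [Term [Term [Factor [Prim [Atom b]]]] :: [Factor [Prim [Atom b]]]]]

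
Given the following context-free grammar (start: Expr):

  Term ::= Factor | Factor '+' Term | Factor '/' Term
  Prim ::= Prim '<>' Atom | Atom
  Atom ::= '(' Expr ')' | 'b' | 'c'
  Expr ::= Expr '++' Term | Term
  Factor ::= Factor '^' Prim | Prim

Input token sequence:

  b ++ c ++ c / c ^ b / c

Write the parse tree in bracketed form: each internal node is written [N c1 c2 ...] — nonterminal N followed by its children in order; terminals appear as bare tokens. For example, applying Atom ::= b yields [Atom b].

[Expr [Expr [Expr [Term [Factor [Prim [Atom b]]]]] ++ [Term [Factor [Prim [Atom c]]]]] ++ [Term [Factor [Prim [Atom c]]] / [Term [Factor [Factor [Prim [Atom c]]] ^ [Prim [Atom b]]] / [Term [Factor [Prim [Atom c]]]]]]]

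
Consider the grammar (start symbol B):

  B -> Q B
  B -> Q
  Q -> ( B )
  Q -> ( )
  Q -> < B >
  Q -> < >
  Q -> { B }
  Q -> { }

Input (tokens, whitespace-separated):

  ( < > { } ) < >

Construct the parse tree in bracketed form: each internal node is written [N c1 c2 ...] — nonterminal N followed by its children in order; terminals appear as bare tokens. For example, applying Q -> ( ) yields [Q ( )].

[B [Q ( [B [Q < >] [B [Q { }]]] )] [B [Q < >]]]

B
Q B
( B ) B
( Q B ) B
( < > B ) B
( < > Q ) B
( < > { } ) B
( < > { } ) Q
( < > { } ) < >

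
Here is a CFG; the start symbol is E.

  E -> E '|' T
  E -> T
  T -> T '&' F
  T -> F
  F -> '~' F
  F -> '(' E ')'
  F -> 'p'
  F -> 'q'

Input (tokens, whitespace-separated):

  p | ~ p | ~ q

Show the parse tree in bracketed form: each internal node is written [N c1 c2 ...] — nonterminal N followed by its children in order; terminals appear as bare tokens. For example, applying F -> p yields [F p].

[E [E [E [T [F p]]] | [T [F ~ [F p]]]] | [T [F ~ [F q]]]]

E
E | T
E | T | T
T | T | T
F | T | T
p | T | T
p | F | T
p | ~ F | T
p | ~ p | T
p | ~ p | F
p | ~ p | ~ F
p | ~ p | ~ q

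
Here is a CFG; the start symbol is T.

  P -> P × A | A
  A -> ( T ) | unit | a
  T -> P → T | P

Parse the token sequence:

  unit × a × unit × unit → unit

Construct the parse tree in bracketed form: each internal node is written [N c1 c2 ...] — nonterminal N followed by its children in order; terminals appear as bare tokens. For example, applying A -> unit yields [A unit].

[T [P [P [P [P [A unit]] × [A a]] × [A unit]] × [A unit]] → [T [P [A unit]]]]

T
P → T
P × A → T
P × A × A → T
P × A × A × A → T
A × A × A × A → T
unit × A × A × A → T
unit × a × A × A → T
unit × a × unit × A → T
unit × a × unit × unit → T
unit × a × unit × unit → P
unit × a × unit × unit → A
unit × a × unit × unit → unit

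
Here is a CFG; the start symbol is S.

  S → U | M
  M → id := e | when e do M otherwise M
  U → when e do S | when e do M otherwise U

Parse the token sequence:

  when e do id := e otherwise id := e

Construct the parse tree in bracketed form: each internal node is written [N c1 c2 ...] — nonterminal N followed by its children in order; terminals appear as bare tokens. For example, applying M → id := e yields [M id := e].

S
M
when e do M otherwise M
when e do id := e otherwise M
when e do id := e otherwise id := e

[S [M when e do [M id := e] otherwise [M id := e]]]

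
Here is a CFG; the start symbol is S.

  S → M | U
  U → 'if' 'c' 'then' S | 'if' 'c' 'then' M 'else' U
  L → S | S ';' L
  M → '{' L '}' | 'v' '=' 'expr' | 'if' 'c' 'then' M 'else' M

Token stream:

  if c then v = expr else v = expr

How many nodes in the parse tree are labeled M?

3

[S [M if c then [M v = expr] else [M v = expr]]]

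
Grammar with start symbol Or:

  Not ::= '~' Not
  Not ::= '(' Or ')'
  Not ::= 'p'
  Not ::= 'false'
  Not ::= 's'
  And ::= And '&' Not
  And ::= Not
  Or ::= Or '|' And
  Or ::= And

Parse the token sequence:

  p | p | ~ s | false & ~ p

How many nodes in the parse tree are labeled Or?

4

[Or [Or [Or [Or [And [Not p]]] | [And [Not p]]] | [And [Not ~ [Not s]]]] | [And [And [Not false]] & [Not ~ [Not p]]]]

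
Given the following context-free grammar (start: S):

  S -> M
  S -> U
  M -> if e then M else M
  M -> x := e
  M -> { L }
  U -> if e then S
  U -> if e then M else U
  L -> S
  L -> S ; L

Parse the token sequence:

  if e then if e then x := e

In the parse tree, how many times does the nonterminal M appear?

[S [U if e then [S [U if e then [S [M x := e]]]]]]

1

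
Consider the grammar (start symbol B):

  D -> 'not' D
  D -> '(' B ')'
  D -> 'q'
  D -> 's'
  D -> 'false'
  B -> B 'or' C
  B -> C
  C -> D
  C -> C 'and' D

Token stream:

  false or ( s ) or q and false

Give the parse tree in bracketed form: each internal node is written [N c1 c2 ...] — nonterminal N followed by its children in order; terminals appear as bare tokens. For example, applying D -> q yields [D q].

[B [B [B [C [D false]]] or [C [D ( [B [C [D s]]] )]]] or [C [C [D q]] and [D false]]]

B
B or C
B or C or C
C or C or C
D or C or C
false or C or C
false or D or C
false or ( B ) or C
false or ( C ) or C
false or ( D ) or C
false or ( s ) or C
false or ( s ) or C and D
false or ( s ) or D and D
false or ( s ) or q and D
false or ( s ) or q and false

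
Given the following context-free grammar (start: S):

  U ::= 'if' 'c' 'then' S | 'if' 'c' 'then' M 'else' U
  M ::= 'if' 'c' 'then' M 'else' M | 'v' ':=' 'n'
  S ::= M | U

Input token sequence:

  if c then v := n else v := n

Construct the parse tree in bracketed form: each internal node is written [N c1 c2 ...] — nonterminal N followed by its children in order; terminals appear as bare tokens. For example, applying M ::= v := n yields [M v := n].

S
M
if c then M else M
if c then v := n else M
if c then v := n else v := n

[S [M if c then [M v := n] else [M v := n]]]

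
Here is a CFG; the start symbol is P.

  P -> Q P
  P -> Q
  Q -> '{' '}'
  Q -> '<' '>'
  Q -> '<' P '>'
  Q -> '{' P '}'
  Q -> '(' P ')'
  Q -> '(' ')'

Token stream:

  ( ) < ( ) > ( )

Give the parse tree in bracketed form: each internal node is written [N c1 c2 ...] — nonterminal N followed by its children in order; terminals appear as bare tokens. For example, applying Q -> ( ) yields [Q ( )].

[P [Q ( )] [P [Q < [P [Q ( )]] >] [P [Q ( )]]]]

P
Q P
( ) P
( ) Q P
( ) < P > P
( ) < Q > P
( ) < ( ) > P
( ) < ( ) > Q
( ) < ( ) > ( )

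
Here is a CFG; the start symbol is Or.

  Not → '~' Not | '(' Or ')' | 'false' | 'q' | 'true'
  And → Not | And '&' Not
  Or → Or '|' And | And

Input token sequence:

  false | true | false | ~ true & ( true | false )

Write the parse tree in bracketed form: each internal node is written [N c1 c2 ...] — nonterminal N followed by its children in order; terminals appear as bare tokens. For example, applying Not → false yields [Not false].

[Or [Or [Or [Or [And [Not false]]] | [And [Not true]]] | [And [Not false]]] | [And [And [Not ~ [Not true]]] & [Not ( [Or [Or [And [Not true]]] | [And [Not false]]] )]]]

Or
Or | And
Or | And | And
Or | And | And | And
And | And | And | And
Not | And | And | And
false | And | And | And
false | Not | And | And
false | true | And | And
false | true | Not | And
false | true | false | And
false | true | false | And & Not
false | true | false | Not & Not
false | true | false | ~ Not & Not
false | true | false | ~ true & Not
false | true | false | ~ true & ( Or )
false | true | false | ~ true & ( Or | And )
false | true | false | ~ true & ( And | And )
false | true | false | ~ true & ( Not | And )
false | true | false | ~ true & ( true | And )
false | true | false | ~ true & ( true | Not )
false | true | false | ~ true & ( true | false )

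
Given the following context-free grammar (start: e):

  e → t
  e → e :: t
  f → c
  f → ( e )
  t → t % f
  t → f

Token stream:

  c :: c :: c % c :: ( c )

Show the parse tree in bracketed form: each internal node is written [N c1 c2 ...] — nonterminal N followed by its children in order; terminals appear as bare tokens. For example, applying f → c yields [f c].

[e [e [e [e [t [f c]]] :: [t [f c]]] :: [t [t [f c]] % [f c]]] :: [t [f ( [e [t [f c]]] )]]]

e
e :: t
e :: t :: t
e :: t :: t :: t
t :: t :: t :: t
f :: t :: t :: t
c :: t :: t :: t
c :: f :: t :: t
c :: c :: t :: t
c :: c :: t % f :: t
c :: c :: f % f :: t
c :: c :: c % f :: t
c :: c :: c % c :: t
c :: c :: c % c :: f
c :: c :: c % c :: ( e )
c :: c :: c % c :: ( t )
c :: c :: c % c :: ( f )
c :: c :: c % c :: ( c )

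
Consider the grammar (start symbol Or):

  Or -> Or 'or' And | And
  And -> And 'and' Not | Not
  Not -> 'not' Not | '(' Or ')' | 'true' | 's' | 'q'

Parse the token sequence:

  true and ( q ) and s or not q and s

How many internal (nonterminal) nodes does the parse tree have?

[Or [Or [And [And [And [Not true]] and [Not ( [Or [And [Not q]]] )]] and [Not s]]] or [And [And [Not not [Not q]]] and [Not s]]]

16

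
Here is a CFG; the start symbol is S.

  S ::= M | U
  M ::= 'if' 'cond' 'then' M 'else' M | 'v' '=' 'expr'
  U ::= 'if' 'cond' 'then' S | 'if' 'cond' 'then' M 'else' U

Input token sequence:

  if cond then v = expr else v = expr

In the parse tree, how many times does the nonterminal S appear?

1

[S [M if cond then [M v = expr] else [M v = expr]]]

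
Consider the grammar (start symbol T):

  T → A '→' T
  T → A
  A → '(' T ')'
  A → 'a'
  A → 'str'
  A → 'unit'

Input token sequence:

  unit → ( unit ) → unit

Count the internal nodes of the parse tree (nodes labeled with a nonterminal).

8

[T [A unit] → [T [A ( [T [A unit]] )] → [T [A unit]]]]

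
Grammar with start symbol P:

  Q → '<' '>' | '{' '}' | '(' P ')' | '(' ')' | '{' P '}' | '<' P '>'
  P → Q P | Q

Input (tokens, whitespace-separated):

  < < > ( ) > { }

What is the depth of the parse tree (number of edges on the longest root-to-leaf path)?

5

[P [Q < [P [Q < >] [P [Q ( )]]] >] [P [Q { }]]]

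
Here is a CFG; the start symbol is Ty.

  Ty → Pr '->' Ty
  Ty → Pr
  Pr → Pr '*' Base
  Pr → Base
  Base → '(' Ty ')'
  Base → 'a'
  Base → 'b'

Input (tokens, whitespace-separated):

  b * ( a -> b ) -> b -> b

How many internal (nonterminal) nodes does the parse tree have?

[Ty [Pr [Pr [Base b]] * [Base ( [Ty [Pr [Base a]] -> [Ty [Pr [Base b]]]] )]] -> [Ty [Pr [Base b]] -> [Ty [Pr [Base b]]]]]

17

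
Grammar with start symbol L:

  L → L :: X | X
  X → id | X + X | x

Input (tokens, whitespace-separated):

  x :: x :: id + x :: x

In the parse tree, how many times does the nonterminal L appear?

4

[L [L [L [L [X x]] :: [X x]] :: [X [X id] + [X x]]] :: [X x]]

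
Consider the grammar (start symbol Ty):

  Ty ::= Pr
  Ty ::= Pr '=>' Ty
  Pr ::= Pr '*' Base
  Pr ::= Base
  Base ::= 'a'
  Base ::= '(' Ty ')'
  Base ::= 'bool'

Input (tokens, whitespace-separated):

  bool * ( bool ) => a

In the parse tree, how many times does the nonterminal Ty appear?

[Ty [Pr [Pr [Base bool]] * [Base ( [Ty [Pr [Base bool]]] )]] => [Ty [Pr [Base a]]]]

3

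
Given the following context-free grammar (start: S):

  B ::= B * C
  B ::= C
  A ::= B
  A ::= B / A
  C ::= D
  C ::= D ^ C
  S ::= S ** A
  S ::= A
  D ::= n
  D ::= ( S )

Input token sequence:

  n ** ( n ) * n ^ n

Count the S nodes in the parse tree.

[S [S [A [B [C [D n]]]]] ** [A [B [B [C [D ( [S [A [B [C [D n]]]]] )]]] * [C [D n] ^ [C [D n]]]]]]

3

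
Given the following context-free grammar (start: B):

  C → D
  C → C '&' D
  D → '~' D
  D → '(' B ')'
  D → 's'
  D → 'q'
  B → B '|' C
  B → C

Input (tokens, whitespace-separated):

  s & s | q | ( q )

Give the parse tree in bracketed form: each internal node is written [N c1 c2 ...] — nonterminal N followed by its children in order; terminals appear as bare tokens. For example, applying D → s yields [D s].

B
B | C
B | C | C
C | C | C
C & D | C | C
D & D | C | C
s & D | C | C
s & s | C | C
s & s | D | C
s & s | q | C
s & s | q | D
s & s | q | ( B )
s & s | q | ( C )
s & s | q | ( D )
s & s | q | ( q )

[B [B [B [C [C [D s]] & [D s]]] | [C [D q]]] | [C [D ( [B [C [D q]]] )]]]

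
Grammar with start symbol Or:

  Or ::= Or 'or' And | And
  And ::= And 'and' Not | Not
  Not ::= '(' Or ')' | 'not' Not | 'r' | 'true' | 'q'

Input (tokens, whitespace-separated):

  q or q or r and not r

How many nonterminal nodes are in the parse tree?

[Or [Or [Or [And [Not q]]] or [And [Not q]]] or [And [And [Not r]] and [Not not [Not r]]]]

12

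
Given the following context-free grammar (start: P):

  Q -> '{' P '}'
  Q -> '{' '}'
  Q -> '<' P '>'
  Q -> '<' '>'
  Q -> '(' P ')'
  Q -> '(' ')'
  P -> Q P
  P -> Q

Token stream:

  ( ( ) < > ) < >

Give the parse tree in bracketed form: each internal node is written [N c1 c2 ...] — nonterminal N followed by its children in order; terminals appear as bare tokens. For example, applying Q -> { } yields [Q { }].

P
Q P
( P ) P
( Q P ) P
( ( ) P ) P
( ( ) Q ) P
( ( ) < > ) P
( ( ) < > ) Q
( ( ) < > ) < >

[P [Q ( [P [Q ( )] [P [Q < >]]] )] [P [Q < >]]]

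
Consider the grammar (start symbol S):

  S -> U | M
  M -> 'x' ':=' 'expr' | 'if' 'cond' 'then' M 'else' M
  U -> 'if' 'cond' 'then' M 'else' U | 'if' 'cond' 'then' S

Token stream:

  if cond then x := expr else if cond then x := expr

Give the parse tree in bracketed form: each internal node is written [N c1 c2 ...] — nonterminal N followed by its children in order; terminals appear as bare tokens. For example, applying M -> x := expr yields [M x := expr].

[S [U if cond then [M x := expr] else [U if cond then [S [M x := expr]]]]]

S
U
if cond then M else U
if cond then x := expr else U
if cond then x := expr else if cond then S
if cond then x := expr else if cond then M
if cond then x := expr else if cond then x := expr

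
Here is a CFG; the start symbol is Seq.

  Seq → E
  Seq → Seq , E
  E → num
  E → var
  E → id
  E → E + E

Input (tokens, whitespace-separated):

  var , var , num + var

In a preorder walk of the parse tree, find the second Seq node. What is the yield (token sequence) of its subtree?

[Seq [Seq [Seq [E var]] , [E var]] , [E [E num] + [E var]]]

var , var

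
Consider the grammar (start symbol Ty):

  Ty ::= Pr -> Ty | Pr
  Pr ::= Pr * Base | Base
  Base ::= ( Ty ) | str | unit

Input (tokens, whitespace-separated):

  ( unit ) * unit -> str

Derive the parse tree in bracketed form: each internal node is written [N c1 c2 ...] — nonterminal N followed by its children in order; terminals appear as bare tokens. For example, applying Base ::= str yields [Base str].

[Ty [Pr [Pr [Base ( [Ty [Pr [Base unit]]] )]] * [Base unit]] -> [Ty [Pr [Base str]]]]

Ty
Pr -> Ty
Pr * Base -> Ty
Base * Base -> Ty
( Ty ) * Base -> Ty
( Pr ) * Base -> Ty
( Base ) * Base -> Ty
( unit ) * Base -> Ty
( unit ) * unit -> Ty
( unit ) * unit -> Pr
( unit ) * unit -> Base
( unit ) * unit -> str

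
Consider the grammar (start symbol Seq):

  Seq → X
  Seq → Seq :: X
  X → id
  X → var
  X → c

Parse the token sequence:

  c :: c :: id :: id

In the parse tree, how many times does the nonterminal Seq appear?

4

[Seq [Seq [Seq [Seq [X c]] :: [X c]] :: [X id]] :: [X id]]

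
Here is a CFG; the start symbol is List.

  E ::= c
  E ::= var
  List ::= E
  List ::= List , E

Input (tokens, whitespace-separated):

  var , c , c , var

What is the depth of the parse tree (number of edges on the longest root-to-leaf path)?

5

[List [List [List [List [E var]] , [E c]] , [E c]] , [E var]]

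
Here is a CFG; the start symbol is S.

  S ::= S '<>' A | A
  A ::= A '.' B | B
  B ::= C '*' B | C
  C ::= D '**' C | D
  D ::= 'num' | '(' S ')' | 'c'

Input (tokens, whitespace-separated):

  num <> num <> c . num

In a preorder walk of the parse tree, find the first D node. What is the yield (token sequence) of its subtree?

num

[S [S [S [A [B [C [D num]]]]] <> [A [B [C [D num]]]]] <> [A [A [B [C [D c]]]] . [B [C [D num]]]]]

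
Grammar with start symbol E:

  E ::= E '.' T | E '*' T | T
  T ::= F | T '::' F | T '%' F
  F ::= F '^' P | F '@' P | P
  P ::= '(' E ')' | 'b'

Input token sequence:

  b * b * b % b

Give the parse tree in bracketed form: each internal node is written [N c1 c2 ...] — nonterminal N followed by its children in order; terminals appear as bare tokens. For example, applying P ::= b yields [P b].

[E [E [E [T [F [P b]]]] * [T [F [P b]]]] * [T [T [F [P b]]] % [F [P b]]]]

E
E * T
E * T * T
T * T * T
F * T * T
P * T * T
b * T * T
b * F * T
b * P * T
b * b * T
b * b * T % F
b * b * F % F
b * b * P % F
b * b * b % F
b * b * b % P
b * b * b % b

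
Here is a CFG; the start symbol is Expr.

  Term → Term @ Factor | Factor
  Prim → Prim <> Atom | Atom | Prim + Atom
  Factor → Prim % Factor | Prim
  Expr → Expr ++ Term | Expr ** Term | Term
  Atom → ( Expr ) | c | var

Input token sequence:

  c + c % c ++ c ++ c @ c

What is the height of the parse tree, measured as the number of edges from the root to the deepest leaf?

[Expr [Expr [Expr [Term [Factor [Prim [Prim [Atom c]] + [Atom c]] % [Factor [Prim [Atom c]]]]]] ++ [Term [Factor [Prim [Atom c]]]]] ++ [Term [Term [Factor [Prim [Atom c]]]] @ [Factor [Prim [Atom c]]]]]

8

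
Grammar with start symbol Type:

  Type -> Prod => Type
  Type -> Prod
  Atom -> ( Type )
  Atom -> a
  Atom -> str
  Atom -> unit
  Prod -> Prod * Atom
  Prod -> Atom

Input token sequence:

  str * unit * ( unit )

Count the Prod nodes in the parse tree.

[Type [Prod [Prod [Prod [Atom str]] * [Atom unit]] * [Atom ( [Type [Prod [Atom unit]]] )]]]

4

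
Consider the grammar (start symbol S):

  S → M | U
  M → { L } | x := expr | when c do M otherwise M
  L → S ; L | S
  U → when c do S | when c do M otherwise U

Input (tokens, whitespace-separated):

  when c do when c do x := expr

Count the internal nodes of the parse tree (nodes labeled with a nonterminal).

6

[S [U when c do [S [U when c do [S [M x := expr]]]]]]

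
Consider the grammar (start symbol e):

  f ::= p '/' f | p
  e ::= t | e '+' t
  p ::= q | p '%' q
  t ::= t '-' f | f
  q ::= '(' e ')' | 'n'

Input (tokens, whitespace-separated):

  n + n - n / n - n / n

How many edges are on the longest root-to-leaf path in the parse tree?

[e [e [t [f [p [q n]]]]] + [t [t [t [f [p [q n]]]] - [f [p [q n]] / [f [p [q n]]]]] - [f [p [q n]] / [f [p [q n]]]]]]

7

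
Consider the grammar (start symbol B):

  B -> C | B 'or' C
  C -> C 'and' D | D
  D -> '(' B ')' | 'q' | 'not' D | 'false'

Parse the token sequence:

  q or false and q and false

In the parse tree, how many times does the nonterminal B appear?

[B [B [C [D q]]] or [C [C [C [D false]] and [D q]] and [D false]]]

2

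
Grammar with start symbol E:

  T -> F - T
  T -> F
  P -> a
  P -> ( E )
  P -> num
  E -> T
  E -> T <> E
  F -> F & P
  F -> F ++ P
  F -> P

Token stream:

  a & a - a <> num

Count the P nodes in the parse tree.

4

[E [T [F [F [P a]] & [P a]] - [T [F [P a]]]] <> [E [T [F [P num]]]]]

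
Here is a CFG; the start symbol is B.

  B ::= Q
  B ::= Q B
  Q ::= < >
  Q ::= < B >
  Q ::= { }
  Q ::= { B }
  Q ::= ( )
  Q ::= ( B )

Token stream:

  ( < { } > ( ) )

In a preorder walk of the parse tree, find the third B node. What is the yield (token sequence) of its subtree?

[B [Q ( [B [Q < [B [Q { }]] >] [B [Q ( )]]] )]]

{ }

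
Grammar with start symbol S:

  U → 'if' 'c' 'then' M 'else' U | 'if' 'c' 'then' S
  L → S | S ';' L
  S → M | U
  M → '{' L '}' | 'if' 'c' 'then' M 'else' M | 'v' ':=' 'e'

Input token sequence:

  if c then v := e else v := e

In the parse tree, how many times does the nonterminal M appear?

3

[S [M if c then [M v := e] else [M v := e]]]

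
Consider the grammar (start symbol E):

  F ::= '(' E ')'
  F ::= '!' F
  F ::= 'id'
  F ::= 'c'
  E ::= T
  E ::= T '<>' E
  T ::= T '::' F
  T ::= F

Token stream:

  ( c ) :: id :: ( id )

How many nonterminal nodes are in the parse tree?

13

[E [T [T [T [F ( [E [T [F c]]] )]] :: [F id]] :: [F ( [E [T [F id]]] )]]]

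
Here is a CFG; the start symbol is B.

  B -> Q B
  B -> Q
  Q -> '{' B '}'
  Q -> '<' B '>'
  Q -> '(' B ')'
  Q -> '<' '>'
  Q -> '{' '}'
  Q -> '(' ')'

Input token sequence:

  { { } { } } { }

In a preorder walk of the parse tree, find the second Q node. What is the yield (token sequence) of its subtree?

[B [Q { [B [Q { }] [B [Q { }]]] }] [B [Q { }]]]

{ }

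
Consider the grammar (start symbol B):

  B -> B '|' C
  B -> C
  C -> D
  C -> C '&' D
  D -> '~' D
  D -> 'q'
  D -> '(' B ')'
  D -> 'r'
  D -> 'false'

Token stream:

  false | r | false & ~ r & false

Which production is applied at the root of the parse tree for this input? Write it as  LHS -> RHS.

B -> B '|' C

[B [B [B [C [D false]]] | [C [D r]]] | [C [C [C [D false]] & [D ~ [D r]]] & [D false]]]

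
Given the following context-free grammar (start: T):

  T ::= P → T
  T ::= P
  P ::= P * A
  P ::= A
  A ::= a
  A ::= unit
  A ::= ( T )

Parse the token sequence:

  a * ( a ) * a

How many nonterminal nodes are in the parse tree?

10

[T [P [P [P [A a]] * [A ( [T [P [A a]]] )]] * [A a]]]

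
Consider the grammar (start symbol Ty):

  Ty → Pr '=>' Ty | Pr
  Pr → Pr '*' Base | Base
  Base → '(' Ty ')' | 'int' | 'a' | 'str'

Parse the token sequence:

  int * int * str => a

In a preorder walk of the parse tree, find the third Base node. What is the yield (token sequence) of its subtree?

[Ty [Pr [Pr [Pr [Base int]] * [Base int]] * [Base str]] => [Ty [Pr [Base a]]]]

str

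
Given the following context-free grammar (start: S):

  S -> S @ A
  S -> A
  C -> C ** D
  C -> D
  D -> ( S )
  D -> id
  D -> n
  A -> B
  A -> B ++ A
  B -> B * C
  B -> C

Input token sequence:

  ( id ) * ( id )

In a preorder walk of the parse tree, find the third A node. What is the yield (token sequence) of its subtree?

[S [A [B [B [C [D ( [S [A [B [C [D id]]]]] )]]] * [C [D ( [S [A [B [C [D id]]]]] )]]]]]

id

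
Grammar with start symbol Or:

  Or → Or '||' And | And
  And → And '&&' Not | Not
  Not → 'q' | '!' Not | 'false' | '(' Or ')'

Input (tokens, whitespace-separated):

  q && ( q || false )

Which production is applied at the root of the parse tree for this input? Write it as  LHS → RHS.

Or → And

[Or [And [And [Not q]] && [Not ( [Or [Or [And [Not q]]] || [And [Not false]]] )]]]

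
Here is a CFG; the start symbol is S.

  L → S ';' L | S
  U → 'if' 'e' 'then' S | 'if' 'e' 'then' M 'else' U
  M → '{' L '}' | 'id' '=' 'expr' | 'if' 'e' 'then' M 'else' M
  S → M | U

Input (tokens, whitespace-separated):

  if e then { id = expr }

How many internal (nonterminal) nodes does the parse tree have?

[S [U if e then [S [M { [L [S [M id = expr]]] }]]]]

7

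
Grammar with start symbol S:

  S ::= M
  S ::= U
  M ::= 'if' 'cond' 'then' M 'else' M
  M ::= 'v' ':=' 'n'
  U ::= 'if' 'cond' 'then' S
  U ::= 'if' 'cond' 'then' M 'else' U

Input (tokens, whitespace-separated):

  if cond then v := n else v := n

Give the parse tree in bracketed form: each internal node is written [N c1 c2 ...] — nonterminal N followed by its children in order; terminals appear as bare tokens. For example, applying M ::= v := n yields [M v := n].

S
M
if cond then M else M
if cond then v := n else M
if cond then v := n else v := n

[S [M if cond then [M v := n] else [M v := n]]]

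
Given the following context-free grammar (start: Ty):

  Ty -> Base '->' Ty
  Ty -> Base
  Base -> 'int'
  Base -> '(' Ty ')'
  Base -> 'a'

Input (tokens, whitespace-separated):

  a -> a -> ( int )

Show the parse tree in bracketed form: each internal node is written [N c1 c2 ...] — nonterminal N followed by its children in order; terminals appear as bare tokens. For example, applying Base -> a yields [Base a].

[Ty [Base a] -> [Ty [Base a] -> [Ty [Base ( [Ty [Base int]] )]]]]

Ty
Base -> Ty
a -> Ty
a -> Base -> Ty
a -> a -> Ty
a -> a -> Base
a -> a -> ( Ty )
a -> a -> ( Base )
a -> a -> ( int )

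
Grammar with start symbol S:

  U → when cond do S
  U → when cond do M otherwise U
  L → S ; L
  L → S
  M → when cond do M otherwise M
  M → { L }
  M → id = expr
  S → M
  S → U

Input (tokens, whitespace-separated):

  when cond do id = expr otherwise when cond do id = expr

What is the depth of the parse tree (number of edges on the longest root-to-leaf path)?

5

[S [U when cond do [M id = expr] otherwise [U when cond do [S [M id = expr]]]]]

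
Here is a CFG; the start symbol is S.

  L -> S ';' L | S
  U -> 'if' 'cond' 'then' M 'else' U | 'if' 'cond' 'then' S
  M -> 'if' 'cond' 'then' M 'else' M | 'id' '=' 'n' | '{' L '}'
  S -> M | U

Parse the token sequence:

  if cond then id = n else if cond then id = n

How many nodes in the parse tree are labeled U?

[S [U if cond then [M id = n] else [U if cond then [S [M id = n]]]]]

2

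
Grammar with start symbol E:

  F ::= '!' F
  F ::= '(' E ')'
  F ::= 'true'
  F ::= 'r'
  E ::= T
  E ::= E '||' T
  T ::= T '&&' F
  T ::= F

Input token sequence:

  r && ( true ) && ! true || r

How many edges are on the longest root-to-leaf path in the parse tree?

8

[E [E [T [T [T [F r]] && [F ( [E [T [F true]]] )]] && [F ! [F true]]]] || [T [F r]]]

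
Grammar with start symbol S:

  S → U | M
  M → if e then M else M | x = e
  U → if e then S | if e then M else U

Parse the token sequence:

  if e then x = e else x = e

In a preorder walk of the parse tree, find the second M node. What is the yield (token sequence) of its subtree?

x = e

[S [M if e then [M x = e] else [M x = e]]]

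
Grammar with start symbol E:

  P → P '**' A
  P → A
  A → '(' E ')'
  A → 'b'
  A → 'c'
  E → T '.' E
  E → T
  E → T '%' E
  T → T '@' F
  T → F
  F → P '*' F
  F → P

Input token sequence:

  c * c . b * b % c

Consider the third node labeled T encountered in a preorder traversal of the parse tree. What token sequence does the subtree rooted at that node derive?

[E [T [F [P [A c]] * [F [P [A c]]]]] . [E [T [F [P [A b]] * [F [P [A b]]]]] % [E [T [F [P [A c]]]]]]]

c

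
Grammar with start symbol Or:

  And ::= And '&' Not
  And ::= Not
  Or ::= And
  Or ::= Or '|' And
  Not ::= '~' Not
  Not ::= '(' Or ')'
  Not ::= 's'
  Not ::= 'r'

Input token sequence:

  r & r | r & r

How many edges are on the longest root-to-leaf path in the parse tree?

[Or [Or [And [And [Not r]] & [Not r]]] | [And [And [Not r]] & [Not r]]]

5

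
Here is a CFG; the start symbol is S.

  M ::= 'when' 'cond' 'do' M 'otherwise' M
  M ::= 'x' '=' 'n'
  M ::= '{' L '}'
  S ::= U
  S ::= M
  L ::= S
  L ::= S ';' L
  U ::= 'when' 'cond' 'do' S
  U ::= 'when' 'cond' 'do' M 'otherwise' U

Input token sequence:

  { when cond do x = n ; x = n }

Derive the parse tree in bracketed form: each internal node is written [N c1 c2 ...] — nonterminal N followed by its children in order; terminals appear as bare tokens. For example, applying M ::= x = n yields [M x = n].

[S [M { [L [S [U when cond do [S [M x = n]]]] ; [L [S [M x = n]]]] }]]

S
M
{ L }
{ S ; L }
{ U ; L }
{ when cond do S ; L }
{ when cond do M ; L }
{ when cond do x = n ; L }
{ when cond do x = n ; S }
{ when cond do x = n ; M }
{ when cond do x = n ; x = n }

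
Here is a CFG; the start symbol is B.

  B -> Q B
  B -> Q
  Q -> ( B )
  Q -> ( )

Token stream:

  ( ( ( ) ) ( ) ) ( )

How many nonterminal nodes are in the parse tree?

10

[B [Q ( [B [Q ( [B [Q ( )]] )] [B [Q ( )]]] )] [B [Q ( )]]]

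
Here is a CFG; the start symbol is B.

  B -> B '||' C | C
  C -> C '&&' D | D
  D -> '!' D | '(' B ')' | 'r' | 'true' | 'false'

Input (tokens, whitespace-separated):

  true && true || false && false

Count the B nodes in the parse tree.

[B [B [C [C [D true]] && [D true]]] || [C [C [D false]] && [D false]]]

2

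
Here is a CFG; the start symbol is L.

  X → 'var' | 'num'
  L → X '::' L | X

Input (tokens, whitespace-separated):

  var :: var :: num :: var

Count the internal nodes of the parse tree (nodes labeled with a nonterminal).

8

[L [X var] :: [L [X var] :: [L [X num] :: [L [X var]]]]]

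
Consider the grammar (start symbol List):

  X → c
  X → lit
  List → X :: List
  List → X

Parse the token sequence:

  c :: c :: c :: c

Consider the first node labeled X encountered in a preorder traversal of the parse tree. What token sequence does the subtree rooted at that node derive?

[List [X c] :: [List [X c] :: [List [X c] :: [List [X c]]]]]

c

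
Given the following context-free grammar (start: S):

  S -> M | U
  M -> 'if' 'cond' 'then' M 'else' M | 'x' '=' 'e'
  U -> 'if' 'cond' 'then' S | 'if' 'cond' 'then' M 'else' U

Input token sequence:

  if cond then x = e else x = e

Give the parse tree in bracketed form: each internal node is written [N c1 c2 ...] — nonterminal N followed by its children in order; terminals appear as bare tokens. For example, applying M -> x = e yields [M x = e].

S
M
if cond then M else M
if cond then x = e else M
if cond then x = e else x = e

[S [M if cond then [M x = e] else [M x = e]]]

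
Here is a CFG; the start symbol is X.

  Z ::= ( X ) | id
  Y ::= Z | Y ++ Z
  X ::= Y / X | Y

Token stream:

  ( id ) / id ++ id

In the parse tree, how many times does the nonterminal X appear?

3

[X [Y [Z ( [X [Y [Z id]]] )]] / [X [Y [Y [Z id]] ++ [Z id]]]]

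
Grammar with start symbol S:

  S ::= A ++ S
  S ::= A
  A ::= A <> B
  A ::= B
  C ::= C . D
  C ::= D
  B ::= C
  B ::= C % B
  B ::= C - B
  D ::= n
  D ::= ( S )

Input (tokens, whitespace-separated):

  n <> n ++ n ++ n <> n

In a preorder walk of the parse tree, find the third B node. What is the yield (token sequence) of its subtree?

[S [A [A [B [C [D n]]]] <> [B [C [D n]]]] ++ [S [A [B [C [D n]]]] ++ [S [A [A [B [C [D n]]]] <> [B [C [D n]]]]]]]

n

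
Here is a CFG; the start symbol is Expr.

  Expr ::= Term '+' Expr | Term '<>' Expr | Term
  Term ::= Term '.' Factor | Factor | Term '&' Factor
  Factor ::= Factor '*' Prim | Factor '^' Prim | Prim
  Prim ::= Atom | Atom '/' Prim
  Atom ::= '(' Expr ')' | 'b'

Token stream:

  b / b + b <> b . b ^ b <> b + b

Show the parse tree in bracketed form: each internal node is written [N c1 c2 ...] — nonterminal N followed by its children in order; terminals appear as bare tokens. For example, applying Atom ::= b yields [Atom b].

[Expr [Term [Factor [Prim [Atom b] / [Prim [Atom b]]]]] + [Expr [Term [Factor [Prim [Atom b]]]] <> [Expr [Term [Term [Factor [Prim [Atom b]]]] . [Factor [Factor [Prim [Atom b]]] ^ [Prim [Atom b]]]] <> [Expr [Term [Factor [Prim [Atom b]]]] + [Expr [Term [Factor [Prim [Atom b]]]]]]]]]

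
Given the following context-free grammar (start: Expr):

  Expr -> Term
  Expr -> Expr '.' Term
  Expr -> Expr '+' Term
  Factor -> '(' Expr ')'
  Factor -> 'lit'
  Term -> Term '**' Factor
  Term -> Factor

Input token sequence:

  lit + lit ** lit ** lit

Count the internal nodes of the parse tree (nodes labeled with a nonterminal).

[Expr [Expr [Term [Factor lit]]] + [Term [Term [Term [Factor lit]] ** [Factor lit]] ** [Factor lit]]]

10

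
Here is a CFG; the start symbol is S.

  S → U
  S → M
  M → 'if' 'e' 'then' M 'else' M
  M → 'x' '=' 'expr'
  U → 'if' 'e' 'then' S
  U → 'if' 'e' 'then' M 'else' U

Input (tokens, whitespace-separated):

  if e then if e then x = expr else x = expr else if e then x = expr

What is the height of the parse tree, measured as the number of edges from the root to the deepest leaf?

5

[S [U if e then [M if e then [M x = expr] else [M x = expr]] else [U if e then [S [M x = expr]]]]]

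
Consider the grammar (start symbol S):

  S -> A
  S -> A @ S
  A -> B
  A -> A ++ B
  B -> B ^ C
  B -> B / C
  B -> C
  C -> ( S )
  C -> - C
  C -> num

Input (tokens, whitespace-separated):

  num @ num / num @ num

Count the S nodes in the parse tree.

[S [A [B [C num]]] @ [S [A [B [B [C num]] / [C num]]] @ [S [A [B [C num]]]]]]

3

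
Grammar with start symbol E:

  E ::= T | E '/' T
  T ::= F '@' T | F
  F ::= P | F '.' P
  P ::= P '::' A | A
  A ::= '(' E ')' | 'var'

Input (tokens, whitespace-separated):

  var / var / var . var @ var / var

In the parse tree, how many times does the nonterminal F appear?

6

[E [E [E [E [T [F [P [A var]]]]] / [T [F [P [A var]]]]] / [T [F [F [P [A var]]] . [P [A var]]] @ [T [F [P [A var]]]]]] / [T [F [P [A var]]]]]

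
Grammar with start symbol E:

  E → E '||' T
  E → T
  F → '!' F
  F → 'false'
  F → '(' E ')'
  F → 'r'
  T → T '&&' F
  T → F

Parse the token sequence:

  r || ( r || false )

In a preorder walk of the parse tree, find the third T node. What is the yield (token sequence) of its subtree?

r

[E [E [T [F r]]] || [T [F ( [E [E [T [F r]]] || [T [F false]]] )]]]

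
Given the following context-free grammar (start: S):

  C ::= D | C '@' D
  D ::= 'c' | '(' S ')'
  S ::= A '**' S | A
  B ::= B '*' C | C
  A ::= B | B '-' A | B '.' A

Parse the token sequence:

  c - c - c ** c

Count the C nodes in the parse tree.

[S [A [B [C [D c]]] - [A [B [C [D c]]] - [A [B [C [D c]]]]]] ** [S [A [B [C [D c]]]]]]

4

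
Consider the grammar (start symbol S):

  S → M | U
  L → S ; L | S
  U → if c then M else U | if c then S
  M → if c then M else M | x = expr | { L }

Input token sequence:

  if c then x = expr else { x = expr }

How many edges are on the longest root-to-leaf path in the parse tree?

[S [M if c then [M x = expr] else [M { [L [S [M x = expr]]] }]]]

6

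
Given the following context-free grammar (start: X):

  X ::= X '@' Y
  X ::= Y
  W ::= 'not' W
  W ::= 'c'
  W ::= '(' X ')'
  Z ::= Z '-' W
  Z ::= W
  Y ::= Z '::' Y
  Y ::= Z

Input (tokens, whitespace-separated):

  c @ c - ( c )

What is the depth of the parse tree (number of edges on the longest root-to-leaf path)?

8

[X [X [Y [Z [W c]]]] @ [Y [Z [Z [W c]] - [W ( [X [Y [Z [W c]]]] )]]]]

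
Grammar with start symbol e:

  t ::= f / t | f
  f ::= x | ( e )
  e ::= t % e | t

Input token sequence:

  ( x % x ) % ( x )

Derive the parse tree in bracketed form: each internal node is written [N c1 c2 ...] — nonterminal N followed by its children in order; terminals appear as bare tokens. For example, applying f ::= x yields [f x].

e
t % e
f % e
( e ) % e
( t % e ) % e
( f % e ) % e
( x % e ) % e
( x % t ) % e
( x % f ) % e
( x % x ) % e
( x % x ) % t
( x % x ) % f
( x % x ) % ( e )
( x % x ) % ( t )
( x % x ) % ( f )
( x % x ) % ( x )

[e [t [f ( [e [t [f x]] % [e [t [f x]]]] )]] % [e [t [f ( [e [t [f x]]] )]]]]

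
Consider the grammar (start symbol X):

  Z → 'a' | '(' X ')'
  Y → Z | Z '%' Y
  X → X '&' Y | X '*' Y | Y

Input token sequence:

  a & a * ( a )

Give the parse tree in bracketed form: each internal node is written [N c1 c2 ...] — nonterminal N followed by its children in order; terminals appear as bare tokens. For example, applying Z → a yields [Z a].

[X [X [X [Y [Z a]]] & [Y [Z a]]] * [Y [Z ( [X [Y [Z a]]] )]]]

X
X * Y
X & Y * Y
Y & Y * Y
Z & Y * Y
a & Y * Y
a & Z * Y
a & a * Y
a & a * Z
a & a * ( X )
a & a * ( Y )
a & a * ( Z )
a & a * ( a )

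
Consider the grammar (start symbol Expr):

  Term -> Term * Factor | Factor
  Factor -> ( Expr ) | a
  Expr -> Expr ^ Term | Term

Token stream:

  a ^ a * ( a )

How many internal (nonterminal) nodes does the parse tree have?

11

[Expr [Expr [Term [Factor a]]] ^ [Term [Term [Factor a]] * [Factor ( [Expr [Term [Factor a]]] )]]]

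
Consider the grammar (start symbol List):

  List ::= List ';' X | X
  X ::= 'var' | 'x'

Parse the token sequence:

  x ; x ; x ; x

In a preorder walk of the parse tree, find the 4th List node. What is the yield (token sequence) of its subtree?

x

[List [List [List [List [X x]] ; [X x]] ; [X x]] ; [X x]]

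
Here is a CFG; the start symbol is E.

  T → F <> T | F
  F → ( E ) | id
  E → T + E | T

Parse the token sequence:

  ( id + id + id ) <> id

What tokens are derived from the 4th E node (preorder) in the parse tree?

[E [T [F ( [E [T [F id]] + [E [T [F id]] + [E [T [F id]]]]] )] <> [T [F id]]]]

id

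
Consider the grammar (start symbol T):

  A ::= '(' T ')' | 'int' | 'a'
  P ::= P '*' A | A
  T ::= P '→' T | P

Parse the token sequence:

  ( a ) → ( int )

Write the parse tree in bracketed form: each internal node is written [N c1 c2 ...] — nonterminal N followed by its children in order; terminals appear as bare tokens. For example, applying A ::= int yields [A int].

[T [P [A ( [T [P [A a]]] )]] → [T [P [A ( [T [P [A int]]] )]]]]

T
P → T
A → T
( T ) → T
( P ) → T
( A ) → T
( a ) → T
( a ) → P
( a ) → A
( a ) → ( T )
( a ) → ( P )
( a ) → ( A )
( a ) → ( int )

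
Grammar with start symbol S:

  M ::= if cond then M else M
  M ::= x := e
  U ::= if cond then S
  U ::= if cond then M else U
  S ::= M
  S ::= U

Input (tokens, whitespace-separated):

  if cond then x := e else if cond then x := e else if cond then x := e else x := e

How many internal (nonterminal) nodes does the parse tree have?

[S [M if cond then [M x := e] else [M if cond then [M x := e] else [M if cond then [M x := e] else [M x := e]]]]]

8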